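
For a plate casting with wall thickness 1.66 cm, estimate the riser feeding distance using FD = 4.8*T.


Formula: FD = 4.8 * T  (riser feeding-distance rule)
FD = 4.8 * 1.66 cm = 7.9680 cm

Final answer: 7.9680 cm


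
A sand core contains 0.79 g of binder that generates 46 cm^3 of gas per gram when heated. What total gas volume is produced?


Formula: V_gas = W_binder * gas_evolution_rate
V = 0.79 g * 46 cm^3/g = 36.3400 cm^3

Answer: 36.3400 cm^3


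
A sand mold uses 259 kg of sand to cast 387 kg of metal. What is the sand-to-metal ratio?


Formula: Sand-to-Metal Ratio = W_sand / W_metal
Ratio = 259 kg / 387 kg = 0.6693

0.6693


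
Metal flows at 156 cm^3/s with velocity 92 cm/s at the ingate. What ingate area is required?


Formula: A_ingate = Q / v  (continuity equation)
A = 156 cm^3/s / 92 cm/s = 1.6957 cm^2

Answer: 1.6957 cm^2


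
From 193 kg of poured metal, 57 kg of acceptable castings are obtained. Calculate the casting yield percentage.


Formula: Casting Yield = (W_good / W_total) * 100
Yield = (57 kg / 193 kg) * 100 = 29.5337%

Final answer: 29.5337%


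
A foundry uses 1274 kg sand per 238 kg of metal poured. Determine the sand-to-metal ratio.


Formula: Sand-to-Metal Ratio = W_sand / W_metal
Ratio = 1274 kg / 238 kg = 5.3529

5.3529


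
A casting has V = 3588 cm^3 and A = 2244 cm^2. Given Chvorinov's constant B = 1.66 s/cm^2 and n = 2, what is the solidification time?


Formula: t_s = B * (V/A)^n  (Chvorinov's rule, n=2)
Modulus M = V/A = 3588/2244 = 1.598930 cm
M^2 = 1.598930^2 = 2.556577 cm^2
t_s = 1.66 * 2.556577 = 4.2439 s

Answer: 4.2439 s


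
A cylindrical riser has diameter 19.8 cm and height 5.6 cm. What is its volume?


Formula: V = pi * (D/2)^2 * H  (cylinder volume)
Radius = D/2 = 19.8/2 = 9.9 cm
V = pi * 9.9^2 * 5.6 = 1724.2820 cm^3

1724.2820 cm^3


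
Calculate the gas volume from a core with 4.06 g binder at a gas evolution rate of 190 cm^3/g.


Formula: V_gas = W_binder * gas_evolution_rate
V = 4.06 g * 190 cm^3/g = 771.4000 cm^3


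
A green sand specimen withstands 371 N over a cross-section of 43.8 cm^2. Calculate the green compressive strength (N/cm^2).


Formula: Compressive Strength = Force / Area
Strength = 371 N / 43.8 cm^2 = 8.4703 N/cm^2

8.4703 N/cm^2


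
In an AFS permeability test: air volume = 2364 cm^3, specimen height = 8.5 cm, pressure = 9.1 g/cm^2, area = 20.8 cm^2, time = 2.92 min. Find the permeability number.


Formula: Permeability Number P = (V * H) / (p * A * t)
Numerator: V * H = 2364 * 8.5 = 20094.0
Denominator: p * A * t = 9.1 * 20.8 * 2.92 = 552.6976
P = 20094.0 / 552.6976 = 36.3562

Final answer: 36.3562


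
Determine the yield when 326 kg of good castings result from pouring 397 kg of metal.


Formula: Casting Yield = (W_good / W_total) * 100
Yield = (326 kg / 397 kg) * 100 = 82.1159%

Answer: 82.1159%


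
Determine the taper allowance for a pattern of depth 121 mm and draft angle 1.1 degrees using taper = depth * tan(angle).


Formula: taper = depth * tan(draft_angle)
tan(1.1 deg) = 0.0192010
taper = 121 mm * 0.0192010 = 2.3233 mm


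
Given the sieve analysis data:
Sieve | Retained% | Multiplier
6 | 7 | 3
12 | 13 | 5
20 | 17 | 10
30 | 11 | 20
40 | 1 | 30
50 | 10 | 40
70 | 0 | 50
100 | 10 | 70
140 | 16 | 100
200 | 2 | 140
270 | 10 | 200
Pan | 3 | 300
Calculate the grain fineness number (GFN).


Formula: GFN = sum(pct * multiplier) / sum(pct)
sum(pct * multiplier) = 6386
sum(pct) = 100
GFN = 6386 / 100 = 63.86

Final answer: 63.86


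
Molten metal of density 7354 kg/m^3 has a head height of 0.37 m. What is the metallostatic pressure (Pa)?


Formula: P = rho * g * h
rho * g = 7354 * 9.81 = 72142.74 N/m^3
P = 72142.74 * 0.37 = 26692.8138 Pa

Final answer: 26692.8138 Pa


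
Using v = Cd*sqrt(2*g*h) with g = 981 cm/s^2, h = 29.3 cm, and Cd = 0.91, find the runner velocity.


Formula: v = Cd * sqrt(2 * g * h)  (Torricelli with discharge coefficient)
2*g*h = 2 * 981 * 29.3 = 57486.6 cm^2/s^2
sqrt(57486.6) = 239.76363 cm/s
v = 0.91 * 239.76363 = 218.1849 cm/s

218.1849 cm/s


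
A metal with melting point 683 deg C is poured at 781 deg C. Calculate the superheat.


Formula: Superheat = T_pour - T_melt
Superheat = 781 - 683 = 98 deg C

Final answer: 98 deg C


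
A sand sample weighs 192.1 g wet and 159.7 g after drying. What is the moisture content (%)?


Formula: MC = (W_wet - W_dry) / W_wet * 100
Water mass = 192.1 - 159.7 = 32.4 g
MC = 32.4 / 192.1 * 100 = 16.8662%

Answer: 16.8662%


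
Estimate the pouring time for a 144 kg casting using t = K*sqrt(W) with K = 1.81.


Formula: t = K * sqrt(W)
sqrt(W) = sqrt(144) = 12.00000
t = 1.81 * 12.00000 = 21.7200 s


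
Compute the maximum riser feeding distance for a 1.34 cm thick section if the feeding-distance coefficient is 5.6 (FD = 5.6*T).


Formula: FD = 5.6 * T  (riser feeding-distance rule)
FD = 5.6 * 1.34 cm = 7.5040 cm


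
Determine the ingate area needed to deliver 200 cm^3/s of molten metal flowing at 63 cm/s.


Formula: A_ingate = Q / v  (continuity equation)
A = 200 cm^3/s / 63 cm/s = 3.1746 cm^2


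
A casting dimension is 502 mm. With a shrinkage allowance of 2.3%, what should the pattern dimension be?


Formula: L_pattern = L_casting * (1 + shrinkage_rate/100)
Shrinkage factor = 1 + 2.3/100 = 1.023
L_pattern = 502 mm * 1.023 = 513.5460 mm

513.5460 mm


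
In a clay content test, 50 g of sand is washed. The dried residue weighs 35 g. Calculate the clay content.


Formula: Clay% = (W_total - W_washed) / W_total * 100
Clay mass = 50 - 35 = 15 g
Clay% = 15 / 50 * 100 = 30.0000%

Final answer: 30.0000%


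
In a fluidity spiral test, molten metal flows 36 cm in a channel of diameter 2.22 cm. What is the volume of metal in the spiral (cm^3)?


Formula: V = pi * (d/2)^2 * L  (cylinder volume)
Radius = 2.22/2 = 1.11 cm
V = pi * 1.11^2 * 36 = 139.3472 cm^3


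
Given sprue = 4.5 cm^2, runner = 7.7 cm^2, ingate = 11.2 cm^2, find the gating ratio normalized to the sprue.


Sprue:Runner:Ingate = 1 : 7.7/4.5 : 11.2/4.5 = 1:1.71:2.49


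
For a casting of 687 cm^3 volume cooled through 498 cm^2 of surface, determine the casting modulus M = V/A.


Formula: Casting Modulus M = V / A
M = 687 cm^3 / 498 cm^2 = 1.3795 cm

1.3795 cm


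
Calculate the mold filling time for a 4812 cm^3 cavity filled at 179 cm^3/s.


Formula: t_fill = V_mold / Q_flow
t = 4812 cm^3 / 179 cm^3/s = 26.8827 s

Answer: 26.8827 s


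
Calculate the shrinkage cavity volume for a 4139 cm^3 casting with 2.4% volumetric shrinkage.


Formula: V_shrink = V_casting * shrinkage_pct / 100
V_shrink = 4139 cm^3 * 2.4 / 100 = 99.3360 cm^3

Answer: 99.3360 cm^3


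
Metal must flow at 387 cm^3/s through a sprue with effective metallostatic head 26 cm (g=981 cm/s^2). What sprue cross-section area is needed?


Formula: v = sqrt(2*g*h), A = Q/v
Velocity: v = sqrt(2 * 981 * 26) = sqrt(51012) = 225.8584 cm/s
Sprue area: A = Q / v = 387 / 225.8584 = 1.7135 cm^2


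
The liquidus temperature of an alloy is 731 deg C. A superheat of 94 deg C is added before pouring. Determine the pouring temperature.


Formula: T_pour = T_melt + Superheat
T_pour = 731 + 94 = 825 deg C

825 deg C


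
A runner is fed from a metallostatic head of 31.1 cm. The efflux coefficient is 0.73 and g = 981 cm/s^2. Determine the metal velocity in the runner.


Formula: v = Cd * sqrt(2 * g * h)  (Torricelli with discharge coefficient)
2*g*h = 2 * 981 * 31.1 = 61018.2 cm^2/s^2
sqrt(61018.2) = 247.01862 cm/s
v = 0.73 * 247.01862 = 180.3236 cm/s

Final answer: 180.3236 cm/s


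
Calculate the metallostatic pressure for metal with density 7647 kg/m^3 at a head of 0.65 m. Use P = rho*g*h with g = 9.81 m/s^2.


Formula: P = rho * g * h
rho * g = 7647 * 9.81 = 75017.07 N/m^3
P = 75017.07 * 0.65 = 48761.0955 Pa

Final answer: 48761.0955 Pa


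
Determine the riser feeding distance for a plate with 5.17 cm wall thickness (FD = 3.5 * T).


Formula: FD = 3.5 * T  (riser feeding-distance rule)
FD = 3.5 * 5.17 cm = 18.0950 cm


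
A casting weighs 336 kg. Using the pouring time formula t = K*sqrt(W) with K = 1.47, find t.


Formula: t = K * sqrt(W)
sqrt(W) = sqrt(336) = 18.33030
t = 1.47 * 18.33030 = 26.9455 s


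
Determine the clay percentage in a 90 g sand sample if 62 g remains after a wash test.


Formula: Clay% = (W_total - W_washed) / W_total * 100
Clay mass = 90 - 62 = 28 g
Clay% = 28 / 90 * 100 = 31.1111%

31.1111%


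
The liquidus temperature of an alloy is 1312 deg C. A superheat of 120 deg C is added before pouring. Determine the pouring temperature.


Formula: T_pour = T_melt + Superheat
T_pour = 1312 + 120 = 1432 deg C


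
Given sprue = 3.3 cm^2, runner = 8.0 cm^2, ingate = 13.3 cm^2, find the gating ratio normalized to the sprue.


Sprue:Runner:Ingate = 1 : 8.0/3.3 : 13.3/3.3 = 1:2.42:4.03


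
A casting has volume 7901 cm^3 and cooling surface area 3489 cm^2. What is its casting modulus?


Formula: Casting Modulus M = V / A
M = 7901 cm^3 / 3489 cm^2 = 2.2645 cm


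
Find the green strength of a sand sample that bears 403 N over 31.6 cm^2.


Formula: Compressive Strength = Force / Area
Strength = 403 N / 31.6 cm^2 = 12.7532 N/cm^2


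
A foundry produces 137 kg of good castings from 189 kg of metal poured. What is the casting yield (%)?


Formula: Casting Yield = (W_good / W_total) * 100
Yield = (137 kg / 189 kg) * 100 = 72.4868%


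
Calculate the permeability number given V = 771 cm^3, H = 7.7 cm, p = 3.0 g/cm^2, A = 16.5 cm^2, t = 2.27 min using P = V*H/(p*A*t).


Formula: Permeability Number P = (V * H) / (p * A * t)
Numerator: V * H = 771 * 7.7 = 5936.7
Denominator: p * A * t = 3.0 * 16.5 * 2.27 = 112.365
P = 5936.7 / 112.365 = 52.8341

52.8341


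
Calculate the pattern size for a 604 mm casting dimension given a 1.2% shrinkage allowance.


Formula: L_pattern = L_casting * (1 + shrinkage_rate/100)
Shrinkage factor = 1 + 1.2/100 = 1.012
L_pattern = 604 mm * 1.012 = 611.2480 mm

Answer: 611.2480 mm


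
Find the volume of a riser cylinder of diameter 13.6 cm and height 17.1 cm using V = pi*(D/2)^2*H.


Formula: V = pi * (D/2)^2 * H  (cylinder volume)
Radius = D/2 = 13.6/2 = 6.8 cm
V = pi * 6.8^2 * 17.1 = 2484.0699 cm^3

2484.0699 cm^3


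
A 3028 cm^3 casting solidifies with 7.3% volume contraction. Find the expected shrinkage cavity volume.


Formula: V_shrink = V_casting * shrinkage_pct / 100
V_shrink = 3028 cm^3 * 7.3 / 100 = 221.0440 cm^3

Final answer: 221.0440 cm^3


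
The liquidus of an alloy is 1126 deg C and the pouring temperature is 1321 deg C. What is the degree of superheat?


Formula: Superheat = T_pour - T_melt
Superheat = 1321 - 1126 = 195 deg C


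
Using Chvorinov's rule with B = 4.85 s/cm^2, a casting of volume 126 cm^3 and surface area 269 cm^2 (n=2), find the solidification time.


Formula: t_s = B * (V/A)^n  (Chvorinov's rule, n=2)
Modulus M = V/A = 126/269 = 0.468401 cm
M^2 = 0.468401^2 = 0.219399 cm^2
t_s = 4.85 * 0.219399 = 1.0641 s

1.0641 s


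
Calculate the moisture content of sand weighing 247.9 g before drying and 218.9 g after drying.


Formula: MC = (W_wet - W_dry) / W_wet * 100
Water mass = 247.9 - 218.9 = 29.0 g
MC = 29.0 / 247.9 * 100 = 11.6983%

Answer: 11.6983%


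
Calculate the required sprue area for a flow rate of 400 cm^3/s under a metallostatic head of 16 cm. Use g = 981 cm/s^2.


Formula: v = sqrt(2*g*h), A = Q/v
Velocity: v = sqrt(2 * 981 * 16) = sqrt(31392) = 177.1779 cm/s
Sprue area: A = Q / v = 400 / 177.1779 = 2.2576 cm^2

2.2576 cm^2


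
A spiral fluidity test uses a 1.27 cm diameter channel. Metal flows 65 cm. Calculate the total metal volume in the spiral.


Formula: V = pi * (d/2)^2 * L  (cylinder volume)
Radius = 1.27/2 = 0.635 cm
V = pi * 0.635^2 * 65 = 82.3400 cm^3


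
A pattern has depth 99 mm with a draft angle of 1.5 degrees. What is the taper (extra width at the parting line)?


Formula: taper = depth * tan(draft_angle)
tan(1.5 deg) = 0.0261859
taper = 99 mm * 0.0261859 = 2.5924 mm


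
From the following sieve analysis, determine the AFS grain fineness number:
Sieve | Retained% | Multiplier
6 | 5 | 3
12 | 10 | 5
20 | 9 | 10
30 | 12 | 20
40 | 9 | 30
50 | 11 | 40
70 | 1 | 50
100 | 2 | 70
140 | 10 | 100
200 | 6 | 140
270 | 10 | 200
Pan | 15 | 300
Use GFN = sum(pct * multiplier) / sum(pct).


Formula: GFN = sum(pct * multiplier) / sum(pct)
sum(pct * multiplier) = 9635
sum(pct) = 100
GFN = 9635 / 100 = 96.35

Answer: 96.35


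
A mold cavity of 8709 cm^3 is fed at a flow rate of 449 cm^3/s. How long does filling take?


Formula: t_fill = V_mold / Q_flow
t = 8709 cm^3 / 449 cm^3/s = 19.3964 s

Answer: 19.3964 s


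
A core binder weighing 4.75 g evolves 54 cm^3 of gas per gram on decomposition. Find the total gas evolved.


Formula: V_gas = W_binder * gas_evolution_rate
V = 4.75 g * 54 cm^3/g = 256.5000 cm^3

Answer: 256.5000 cm^3


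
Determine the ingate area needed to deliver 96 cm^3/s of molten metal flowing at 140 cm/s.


Formula: A_ingate = Q / v  (continuity equation)
A = 96 cm^3/s / 140 cm/s = 0.6857 cm^2

Answer: 0.6857 cm^2


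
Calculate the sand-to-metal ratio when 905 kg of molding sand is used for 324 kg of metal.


Formula: Sand-to-Metal Ratio = W_sand / W_metal
Ratio = 905 kg / 324 kg = 2.7932


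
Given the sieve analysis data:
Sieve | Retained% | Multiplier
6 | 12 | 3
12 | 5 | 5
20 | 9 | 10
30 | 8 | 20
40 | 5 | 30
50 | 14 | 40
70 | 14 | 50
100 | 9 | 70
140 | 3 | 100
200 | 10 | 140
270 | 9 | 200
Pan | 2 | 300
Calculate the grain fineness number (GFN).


Formula: GFN = sum(pct * multiplier) / sum(pct)
sum(pct * multiplier) = 6451
sum(pct) = 100
GFN = 6451 / 100 = 64.51


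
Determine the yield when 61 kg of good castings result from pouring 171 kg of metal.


Formula: Casting Yield = (W_good / W_total) * 100
Yield = (61 kg / 171 kg) * 100 = 35.6725%


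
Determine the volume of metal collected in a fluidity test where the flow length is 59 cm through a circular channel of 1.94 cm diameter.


Formula: V = pi * (d/2)^2 * L  (cylinder volume)
Radius = 1.94/2 = 0.97 cm
V = pi * 0.97^2 * 59 = 174.3995 cm^3

Final answer: 174.3995 cm^3


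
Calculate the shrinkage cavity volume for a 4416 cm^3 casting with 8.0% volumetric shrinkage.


Formula: V_shrink = V_casting * shrinkage_pct / 100
V_shrink = 4416 cm^3 * 8.0 / 100 = 353.2800 cm^3

Final answer: 353.2800 cm^3


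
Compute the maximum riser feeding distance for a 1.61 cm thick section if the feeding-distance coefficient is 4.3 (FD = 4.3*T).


Formula: FD = 4.3 * T  (riser feeding-distance rule)
FD = 4.3 * 1.61 cm = 6.9230 cm

Final answer: 6.9230 cm


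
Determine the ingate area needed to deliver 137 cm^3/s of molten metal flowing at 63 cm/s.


Formula: A_ingate = Q / v  (continuity equation)
A = 137 cm^3/s / 63 cm/s = 2.1746 cm^2

Answer: 2.1746 cm^2


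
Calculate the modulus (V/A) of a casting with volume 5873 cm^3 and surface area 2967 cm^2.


Formula: Casting Modulus M = V / A
M = 5873 cm^3 / 2967 cm^2 = 1.9794 cm

Final answer: 1.9794 cm


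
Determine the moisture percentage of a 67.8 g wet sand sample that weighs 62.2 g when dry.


Formula: MC = (W_wet - W_dry) / W_wet * 100
Water mass = 67.8 - 62.2 = 5.6 g
MC = 5.6 / 67.8 * 100 = 8.2596%

8.2596%


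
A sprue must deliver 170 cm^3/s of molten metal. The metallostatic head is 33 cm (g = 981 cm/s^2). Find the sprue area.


Formula: v = sqrt(2*g*h), A = Q/v
Velocity: v = sqrt(2 * 981 * 33) = sqrt(64746) = 254.4524 cm/s
Sprue area: A = Q / v = 170 / 254.4524 = 0.6681 cm^2


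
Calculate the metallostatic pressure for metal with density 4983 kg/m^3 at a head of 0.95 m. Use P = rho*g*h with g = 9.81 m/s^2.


Formula: P = rho * g * h
rho * g = 4983 * 9.81 = 48883.23 N/m^3
P = 48883.23 * 0.95 = 46439.0685 Pa

Answer: 46439.0685 Pa


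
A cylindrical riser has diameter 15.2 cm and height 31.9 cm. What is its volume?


Formula: V = pi * (D/2)^2 * H  (cylinder volume)
Radius = D/2 = 15.2/2 = 7.6 cm
V = pi * 7.6^2 * 31.9 = 5788.5227 cm^3


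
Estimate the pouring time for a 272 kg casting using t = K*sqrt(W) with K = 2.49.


Formula: t = K * sqrt(W)
sqrt(W) = sqrt(272) = 16.49242
t = 2.49 * 16.49242 = 41.0661 s

41.0661 s


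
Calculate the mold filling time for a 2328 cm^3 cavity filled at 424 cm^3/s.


Formula: t_fill = V_mold / Q_flow
t = 2328 cm^3 / 424 cm^3/s = 5.4906 s

Final answer: 5.4906 s


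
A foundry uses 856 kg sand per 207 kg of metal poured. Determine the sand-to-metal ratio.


Formula: Sand-to-Metal Ratio = W_sand / W_metal
Ratio = 856 kg / 207 kg = 4.1353


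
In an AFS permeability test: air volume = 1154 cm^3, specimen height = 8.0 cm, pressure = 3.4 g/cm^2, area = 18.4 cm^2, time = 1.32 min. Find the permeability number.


Formula: Permeability Number P = (V * H) / (p * A * t)
Numerator: V * H = 1154 * 8.0 = 9232.0
Denominator: p * A * t = 3.4 * 18.4 * 1.32 = 82.5792
P = 9232.0 / 82.5792 = 111.7957

111.7957


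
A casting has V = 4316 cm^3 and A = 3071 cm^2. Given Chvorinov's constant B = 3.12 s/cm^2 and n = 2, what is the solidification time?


Formula: t_s = B * (V/A)^n  (Chvorinov's rule, n=2)
Modulus M = V/A = 4316/3071 = 1.405405 cm
M^2 = 1.405405^2 = 1.975163 cm^2
t_s = 3.12 * 1.975163 = 6.1625 s

6.1625 s


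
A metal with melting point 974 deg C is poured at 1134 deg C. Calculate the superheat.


Formula: Superheat = T_pour - T_melt
Superheat = 1134 - 974 = 160 deg C

Final answer: 160 deg C


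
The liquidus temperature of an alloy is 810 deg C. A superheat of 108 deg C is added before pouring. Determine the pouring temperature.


Formula: T_pour = T_melt + Superheat
T_pour = 810 + 108 = 918 deg C


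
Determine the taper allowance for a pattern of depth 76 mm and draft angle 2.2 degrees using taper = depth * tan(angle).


Formula: taper = depth * tan(draft_angle)
tan(2.2 deg) = 0.0384161
taper = 76 mm * 0.0384161 = 2.9196 mm


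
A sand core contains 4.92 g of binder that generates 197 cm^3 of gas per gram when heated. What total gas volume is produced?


Formula: V_gas = W_binder * gas_evolution_rate
V = 4.92 g * 197 cm^3/g = 969.2400 cm^3

Final answer: 969.2400 cm^3


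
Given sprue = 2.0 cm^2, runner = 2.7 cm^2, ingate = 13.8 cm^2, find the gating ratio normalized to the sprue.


Sprue:Runner:Ingate = 1 : 2.7/2.0 : 13.8/2.0 = 1:1.35:6.90


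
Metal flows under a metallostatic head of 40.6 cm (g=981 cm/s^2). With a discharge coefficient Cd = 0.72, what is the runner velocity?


Formula: v = Cd * sqrt(2 * g * h)  (Torricelli with discharge coefficient)
2*g*h = 2 * 981 * 40.6 = 79657.2 cm^2/s^2
sqrt(79657.2) = 282.23607 cm/s
v = 0.72 * 282.23607 = 203.2100 cm/s

203.2100 cm/s


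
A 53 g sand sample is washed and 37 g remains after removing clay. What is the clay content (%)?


Formula: Clay% = (W_total - W_washed) / W_total * 100
Clay mass = 53 - 37 = 16 g
Clay% = 16 / 53 * 100 = 30.1887%

30.1887%


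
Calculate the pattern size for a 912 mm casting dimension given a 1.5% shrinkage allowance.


Formula: L_pattern = L_casting * (1 + shrinkage_rate/100)
Shrinkage factor = 1 + 1.5/100 = 1.015
L_pattern = 912 mm * 1.015 = 925.6800 mm

Final answer: 925.6800 mm


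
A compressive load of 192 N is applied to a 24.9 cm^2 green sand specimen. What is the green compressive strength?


Formula: Compressive Strength = Force / Area
Strength = 192 N / 24.9 cm^2 = 7.7108 N/cm^2

Final answer: 7.7108 N/cm^2


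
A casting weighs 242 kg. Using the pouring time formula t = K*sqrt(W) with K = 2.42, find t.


Formula: t = K * sqrt(W)
sqrt(W) = sqrt(242) = 15.55635
t = 2.42 * 15.55635 = 37.6464 s

Answer: 37.6464 s


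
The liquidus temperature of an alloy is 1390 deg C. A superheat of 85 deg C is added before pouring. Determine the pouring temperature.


Formula: T_pour = T_melt + Superheat
T_pour = 1390 + 85 = 1475 deg C

Final answer: 1475 deg C


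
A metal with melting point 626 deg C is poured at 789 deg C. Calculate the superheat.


Formula: Superheat = T_pour - T_melt
Superheat = 789 - 626 = 163 deg C

Final answer: 163 deg C


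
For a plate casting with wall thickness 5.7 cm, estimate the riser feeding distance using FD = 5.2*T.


Formula: FD = 5.2 * T  (riser feeding-distance rule)
FD = 5.2 * 5.7 cm = 29.6400 cm

29.6400 cm


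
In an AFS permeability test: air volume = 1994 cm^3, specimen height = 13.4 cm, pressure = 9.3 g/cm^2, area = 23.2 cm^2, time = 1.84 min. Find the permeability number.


Formula: Permeability Number P = (V * H) / (p * A * t)
Numerator: V * H = 1994 * 13.4 = 26719.6
Denominator: p * A * t = 9.3 * 23.2 * 1.84 = 396.9984
P = 26719.6 / 396.9984 = 67.3040

Answer: 67.3040


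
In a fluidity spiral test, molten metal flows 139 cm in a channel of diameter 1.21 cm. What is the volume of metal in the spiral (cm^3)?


Formula: V = pi * (d/2)^2 * L  (cylinder volume)
Radius = 1.21/2 = 0.605 cm
V = pi * 0.605^2 * 139 = 159.8363 cm^3

159.8363 cm^3


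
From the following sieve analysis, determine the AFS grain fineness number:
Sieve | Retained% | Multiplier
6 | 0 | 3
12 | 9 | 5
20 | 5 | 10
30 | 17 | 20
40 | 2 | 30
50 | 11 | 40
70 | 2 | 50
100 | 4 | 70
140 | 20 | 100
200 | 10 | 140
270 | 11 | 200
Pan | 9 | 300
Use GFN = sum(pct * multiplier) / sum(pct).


Formula: GFN = sum(pct * multiplier) / sum(pct)
sum(pct * multiplier) = 9615
sum(pct) = 100
GFN = 9615 / 100 = 96.15


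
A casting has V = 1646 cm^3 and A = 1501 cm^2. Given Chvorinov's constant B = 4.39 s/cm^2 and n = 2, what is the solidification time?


Formula: t_s = B * (V/A)^n  (Chvorinov's rule, n=2)
Modulus M = V/A = 1646/1501 = 1.096602 cm
M^2 = 1.096602^2 = 1.202536 cm^2
t_s = 4.39 * 1.202536 = 5.2791 s


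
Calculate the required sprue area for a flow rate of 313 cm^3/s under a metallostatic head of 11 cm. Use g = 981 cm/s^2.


Formula: v = sqrt(2*g*h), A = Q/v
Velocity: v = sqrt(2 * 981 * 11) = sqrt(21582) = 146.9081 cm/s
Sprue area: A = Q / v = 313 / 146.9081 = 2.1306 cm^2

2.1306 cm^2


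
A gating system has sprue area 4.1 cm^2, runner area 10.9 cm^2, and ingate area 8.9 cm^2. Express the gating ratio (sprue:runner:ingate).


Sprue:Runner:Ingate = 1 : 10.9/4.1 : 8.9/4.1 = 1:2.66:2.17

Answer: 1:2.66:2.17


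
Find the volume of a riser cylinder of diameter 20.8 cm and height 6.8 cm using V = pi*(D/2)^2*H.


Formula: V = pi * (D/2)^2 * H  (cylinder volume)
Radius = D/2 = 20.8/2 = 10.4 cm
V = pi * 10.4^2 * 6.8 = 2310.6037 cm^3

Final answer: 2310.6037 cm^3


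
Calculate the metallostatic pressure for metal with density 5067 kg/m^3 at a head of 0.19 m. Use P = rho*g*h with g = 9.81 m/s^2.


Formula: P = rho * g * h
rho * g = 5067 * 9.81 = 49707.27 N/m^3
P = 49707.27 * 0.19 = 9444.3813 Pa


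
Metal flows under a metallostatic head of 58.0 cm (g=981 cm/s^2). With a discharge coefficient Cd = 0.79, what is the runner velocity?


Formula: v = Cd * sqrt(2 * g * h)  (Torricelli with discharge coefficient)
2*g*h = 2 * 981 * 58.0 = 113796.0 cm^2/s^2
sqrt(113796.0) = 337.33663 cm/s
v = 0.79 * 337.33663 = 266.4959 cm/s

266.4959 cm/s


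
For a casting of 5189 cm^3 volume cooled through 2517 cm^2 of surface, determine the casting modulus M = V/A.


Formula: Casting Modulus M = V / A
M = 5189 cm^3 / 2517 cm^2 = 2.0616 cm

2.0616 cm


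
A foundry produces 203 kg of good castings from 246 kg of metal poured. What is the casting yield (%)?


Formula: Casting Yield = (W_good / W_total) * 100
Yield = (203 kg / 246 kg) * 100 = 82.5203%

82.5203%


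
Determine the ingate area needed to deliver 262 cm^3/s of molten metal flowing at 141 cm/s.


Formula: A_ingate = Q / v  (continuity equation)
A = 262 cm^3/s / 141 cm/s = 1.8582 cm^2


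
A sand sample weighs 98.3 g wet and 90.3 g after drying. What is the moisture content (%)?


Formula: MC = (W_wet - W_dry) / W_wet * 100
Water mass = 98.3 - 90.3 = 8.0 g
MC = 8.0 / 98.3 * 100 = 8.1384%

Final answer: 8.1384%


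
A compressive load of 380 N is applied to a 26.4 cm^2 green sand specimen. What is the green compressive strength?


Formula: Compressive Strength = Force / Area
Strength = 380 N / 26.4 cm^2 = 14.3939 N/cm^2

Final answer: 14.3939 N/cm^2


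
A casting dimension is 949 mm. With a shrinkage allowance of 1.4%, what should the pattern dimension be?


Formula: L_pattern = L_casting * (1 + shrinkage_rate/100)
Shrinkage factor = 1 + 1.4/100 = 1.014
L_pattern = 949 mm * 1.014 = 962.2860 mm

Final answer: 962.2860 mm


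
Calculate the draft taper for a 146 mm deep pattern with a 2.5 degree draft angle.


Formula: taper = depth * tan(draft_angle)
tan(2.5 deg) = 0.0436609
taper = 146 mm * 0.0436609 = 6.3745 mm

Final answer: 6.3745 mm


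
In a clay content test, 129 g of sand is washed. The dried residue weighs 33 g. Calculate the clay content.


Formula: Clay% = (W_total - W_washed) / W_total * 100
Clay mass = 129 - 33 = 96 g
Clay% = 96 / 129 * 100 = 74.4186%

Answer: 74.4186%


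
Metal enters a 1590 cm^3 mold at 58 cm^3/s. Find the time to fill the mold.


Formula: t_fill = V_mold / Q_flow
t = 1590 cm^3 / 58 cm^3/s = 27.4138 s

Final answer: 27.4138 s


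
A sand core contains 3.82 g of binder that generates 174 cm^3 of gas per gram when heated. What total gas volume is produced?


Formula: V_gas = W_binder * gas_evolution_rate
V = 3.82 g * 174 cm^3/g = 664.6800 cm^3

Final answer: 664.6800 cm^3


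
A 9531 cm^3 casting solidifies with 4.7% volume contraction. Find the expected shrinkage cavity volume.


Formula: V_shrink = V_casting * shrinkage_pct / 100
V_shrink = 9531 cm^3 * 4.7 / 100 = 447.9570 cm^3

447.9570 cm^3


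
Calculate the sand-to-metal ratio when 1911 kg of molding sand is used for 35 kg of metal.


Formula: Sand-to-Metal Ratio = W_sand / W_metal
Ratio = 1911 kg / 35 kg = 54.6000


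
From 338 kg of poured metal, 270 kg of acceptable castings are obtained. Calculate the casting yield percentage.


Formula: Casting Yield = (W_good / W_total) * 100
Yield = (270 kg / 338 kg) * 100 = 79.8817%


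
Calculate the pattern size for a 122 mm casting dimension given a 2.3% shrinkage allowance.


Formula: L_pattern = L_casting * (1 + shrinkage_rate/100)
Shrinkage factor = 1 + 2.3/100 = 1.023
L_pattern = 122 mm * 1.023 = 124.8060 mm


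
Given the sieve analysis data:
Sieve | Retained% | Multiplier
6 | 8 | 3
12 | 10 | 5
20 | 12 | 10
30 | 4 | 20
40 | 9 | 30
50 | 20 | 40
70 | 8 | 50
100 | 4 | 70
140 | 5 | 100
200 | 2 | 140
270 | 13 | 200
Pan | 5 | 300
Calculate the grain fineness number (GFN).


Formula: GFN = sum(pct * multiplier) / sum(pct)
sum(pct * multiplier) = 6904
sum(pct) = 100
GFN = 6904 / 100 = 69.04

Answer: 69.04


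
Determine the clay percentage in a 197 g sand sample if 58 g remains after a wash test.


Formula: Clay% = (W_total - W_washed) / W_total * 100
Clay mass = 197 - 58 = 139 g
Clay% = 139 / 197 * 100 = 70.5584%


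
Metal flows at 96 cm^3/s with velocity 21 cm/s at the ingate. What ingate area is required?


Formula: A_ingate = Q / v  (continuity equation)
A = 96 cm^3/s / 21 cm/s = 4.5714 cm^2

Answer: 4.5714 cm^2


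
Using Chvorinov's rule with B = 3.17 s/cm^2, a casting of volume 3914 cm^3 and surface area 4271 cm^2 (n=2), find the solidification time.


Formula: t_s = B * (V/A)^n  (Chvorinov's rule, n=2)
Modulus M = V/A = 3914/4271 = 0.916413 cm
M^2 = 0.916413^2 = 0.839813 cm^2
t_s = 3.17 * 0.839813 = 2.6622 s

Answer: 2.6622 s


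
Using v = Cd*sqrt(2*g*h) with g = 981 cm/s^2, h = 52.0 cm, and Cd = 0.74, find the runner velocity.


Formula: v = Cd * sqrt(2 * g * h)  (Torricelli with discharge coefficient)
2*g*h = 2 * 981 * 52.0 = 102024.0 cm^2/s^2
sqrt(102024.0) = 319.41196 cm/s
v = 0.74 * 319.41196 = 236.3649 cm/s

Final answer: 236.3649 cm/s


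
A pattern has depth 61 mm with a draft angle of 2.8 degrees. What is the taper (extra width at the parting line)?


Formula: taper = depth * tan(draft_angle)
tan(2.8 deg) = 0.0489082
taper = 61 mm * 0.0489082 = 2.9834 mm

Final answer: 2.9834 mm


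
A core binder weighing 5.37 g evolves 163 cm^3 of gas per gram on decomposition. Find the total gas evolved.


Formula: V_gas = W_binder * gas_evolution_rate
V = 5.37 g * 163 cm^3/g = 875.3100 cm^3

Answer: 875.3100 cm^3


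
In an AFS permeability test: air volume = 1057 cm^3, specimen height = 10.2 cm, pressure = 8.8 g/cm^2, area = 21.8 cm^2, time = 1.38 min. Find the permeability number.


Formula: Permeability Number P = (V * H) / (p * A * t)
Numerator: V * H = 1057 * 10.2 = 10781.4
Denominator: p * A * t = 8.8 * 21.8 * 1.38 = 264.7392
P = 10781.4 / 264.7392 = 40.7246

40.7246


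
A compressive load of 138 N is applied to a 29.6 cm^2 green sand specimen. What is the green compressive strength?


Formula: Compressive Strength = Force / Area
Strength = 138 N / 29.6 cm^2 = 4.6622 N/cm^2


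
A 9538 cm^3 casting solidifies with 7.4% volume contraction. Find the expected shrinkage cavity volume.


Formula: V_shrink = V_casting * shrinkage_pct / 100
V_shrink = 9538 cm^3 * 7.4 / 100 = 705.8120 cm^3

Answer: 705.8120 cm^3


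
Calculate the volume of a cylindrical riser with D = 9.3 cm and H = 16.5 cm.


Formula: V = pi * (D/2)^2 * H  (cylinder volume)
Radius = D/2 = 9.3/2 = 4.65 cm
V = pi * 4.65^2 * 16.5 = 1120.8299 cm^3

1120.8299 cm^3


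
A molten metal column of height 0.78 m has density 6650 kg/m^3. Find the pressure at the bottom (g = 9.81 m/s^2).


Formula: P = rho * g * h
rho * g = 6650 * 9.81 = 65236.5 N/m^3
P = 65236.5 * 0.78 = 50884.4700 Pa

Final answer: 50884.4700 Pa


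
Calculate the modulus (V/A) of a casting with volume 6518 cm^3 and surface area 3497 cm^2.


Formula: Casting Modulus M = V / A
M = 6518 cm^3 / 3497 cm^2 = 1.8639 cm

Answer: 1.8639 cm


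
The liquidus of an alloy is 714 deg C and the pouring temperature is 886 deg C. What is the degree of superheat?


Formula: Superheat = T_pour - T_melt
Superheat = 886 - 714 = 172 deg C

172 deg C


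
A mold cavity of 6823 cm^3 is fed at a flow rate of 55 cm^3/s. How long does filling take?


Formula: t_fill = V_mold / Q_flow
t = 6823 cm^3 / 55 cm^3/s = 124.0545 s

Final answer: 124.0545 s


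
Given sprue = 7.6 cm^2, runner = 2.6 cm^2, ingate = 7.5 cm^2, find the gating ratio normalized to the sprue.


Sprue:Runner:Ingate = 1 : 2.6/7.6 : 7.5/7.6 = 1:0.34:0.99

Answer: 1:0.34:0.99


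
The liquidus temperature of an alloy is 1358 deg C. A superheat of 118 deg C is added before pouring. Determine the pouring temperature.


Formula: T_pour = T_melt + Superheat
T_pour = 1358 + 118 = 1476 deg C


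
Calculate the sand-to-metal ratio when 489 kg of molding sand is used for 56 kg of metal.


Formula: Sand-to-Metal Ratio = W_sand / W_metal
Ratio = 489 kg / 56 kg = 8.7321


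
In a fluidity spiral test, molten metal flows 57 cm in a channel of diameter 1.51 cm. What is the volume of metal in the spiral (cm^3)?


Formula: V = pi * (d/2)^2 * L  (cylinder volume)
Radius = 1.51/2 = 0.755 cm
V = pi * 0.755^2 * 57 = 102.0748 cm^3

Answer: 102.0748 cm^3


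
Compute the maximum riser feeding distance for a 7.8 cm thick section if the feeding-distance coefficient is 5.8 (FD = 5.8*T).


Formula: FD = 5.8 * T  (riser feeding-distance rule)
FD = 5.8 * 7.8 cm = 45.2400 cm

45.2400 cm


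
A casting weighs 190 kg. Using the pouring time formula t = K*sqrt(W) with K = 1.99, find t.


Formula: t = K * sqrt(W)
sqrt(W) = sqrt(190) = 13.78405
t = 1.99 * 13.78405 = 27.4303 s

27.4303 s


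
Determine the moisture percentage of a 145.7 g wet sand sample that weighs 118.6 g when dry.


Formula: MC = (W_wet - W_dry) / W_wet * 100
Water mass = 145.7 - 118.6 = 27.1 g
MC = 27.1 / 145.7 * 100 = 18.5999%

Answer: 18.5999%


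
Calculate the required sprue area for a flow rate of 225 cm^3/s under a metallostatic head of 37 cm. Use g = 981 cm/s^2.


Formula: v = sqrt(2*g*h), A = Q/v
Velocity: v = sqrt(2 * 981 * 37) = sqrt(72594) = 269.4327 cm/s
Sprue area: A = Q / v = 225 / 269.4327 = 0.8351 cm^2

Final answer: 0.8351 cm^2


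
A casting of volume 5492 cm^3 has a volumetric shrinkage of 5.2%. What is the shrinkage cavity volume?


Formula: V_shrink = V_casting * shrinkage_pct / 100
V_shrink = 5492 cm^3 * 5.2 / 100 = 285.5840 cm^3

Answer: 285.5840 cm^3


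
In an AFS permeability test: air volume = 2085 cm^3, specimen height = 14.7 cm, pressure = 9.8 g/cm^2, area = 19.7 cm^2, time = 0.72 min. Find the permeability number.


Formula: Permeability Number P = (V * H) / (p * A * t)
Numerator: V * H = 2085 * 14.7 = 30649.5
Denominator: p * A * t = 9.8 * 19.7 * 0.72 = 139.0032
P = 30649.5 / 139.0032 = 220.4949


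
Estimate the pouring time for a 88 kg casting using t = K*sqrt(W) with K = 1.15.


Formula: t = K * sqrt(W)
sqrt(W) = sqrt(88) = 9.38083
t = 1.15 * 9.38083 = 10.7880 s

Final answer: 10.7880 s


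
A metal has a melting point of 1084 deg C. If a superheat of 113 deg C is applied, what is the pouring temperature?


Formula: T_pour = T_melt + Superheat
T_pour = 1084 + 113 = 1197 deg C

Final answer: 1197 deg C


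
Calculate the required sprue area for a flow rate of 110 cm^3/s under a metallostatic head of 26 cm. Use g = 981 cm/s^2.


Formula: v = sqrt(2*g*h), A = Q/v
Velocity: v = sqrt(2 * 981 * 26) = sqrt(51012) = 225.8584 cm/s
Sprue area: A = Q / v = 110 / 225.8584 = 0.4870 cm^2


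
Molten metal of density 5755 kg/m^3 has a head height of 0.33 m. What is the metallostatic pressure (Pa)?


Formula: P = rho * g * h
rho * g = 5755 * 9.81 = 56456.55 N/m^3
P = 56456.55 * 0.33 = 18630.6615 Pa

Answer: 18630.6615 Pa


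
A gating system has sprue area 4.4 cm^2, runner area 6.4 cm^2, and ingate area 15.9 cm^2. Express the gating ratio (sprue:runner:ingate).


Sprue:Runner:Ingate = 1 : 6.4/4.4 : 15.9/4.4 = 1:1.45:3.61

1:1.45:3.61


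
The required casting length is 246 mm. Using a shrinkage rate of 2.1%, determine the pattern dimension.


Formula: L_pattern = L_casting * (1 + shrinkage_rate/100)
Shrinkage factor = 1 + 2.1/100 = 1.021
L_pattern = 246 mm * 1.021 = 251.1660 mm

251.1660 mm


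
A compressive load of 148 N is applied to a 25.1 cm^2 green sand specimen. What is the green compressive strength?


Formula: Compressive Strength = Force / Area
Strength = 148 N / 25.1 cm^2 = 5.8964 N/cm^2

Answer: 5.8964 N/cm^2


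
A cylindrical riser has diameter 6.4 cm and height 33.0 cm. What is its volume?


Formula: V = pi * (D/2)^2 * H  (cylinder volume)
Radius = D/2 = 6.4/2 = 3.2 cm
V = pi * 3.2^2 * 33.0 = 1061.6070 cm^3


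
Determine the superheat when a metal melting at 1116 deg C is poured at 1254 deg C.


Formula: Superheat = T_pour - T_melt
Superheat = 1254 - 1116 = 138 deg C

138 deg C


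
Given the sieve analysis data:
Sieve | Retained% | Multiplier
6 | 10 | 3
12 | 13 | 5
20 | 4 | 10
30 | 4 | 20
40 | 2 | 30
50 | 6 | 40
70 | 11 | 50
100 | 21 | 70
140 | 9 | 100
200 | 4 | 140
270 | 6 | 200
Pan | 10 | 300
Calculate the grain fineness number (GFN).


Formula: GFN = sum(pct * multiplier) / sum(pct)
sum(pct * multiplier) = 8195
sum(pct) = 100
GFN = 8195 / 100 = 81.95

Answer: 81.95


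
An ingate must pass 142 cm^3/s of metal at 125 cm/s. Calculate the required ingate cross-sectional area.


Formula: A_ingate = Q / v  (continuity equation)
A = 142 cm^3/s / 125 cm/s = 1.1360 cm^2

Answer: 1.1360 cm^2


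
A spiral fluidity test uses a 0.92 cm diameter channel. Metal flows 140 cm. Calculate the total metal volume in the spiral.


Formula: V = pi * (d/2)^2 * L  (cylinder volume)
Radius = 0.92/2 = 0.46 cm
V = pi * 0.46^2 * 140 = 93.0665 cm^3

93.0665 cm^3


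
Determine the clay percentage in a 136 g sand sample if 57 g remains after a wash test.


Formula: Clay% = (W_total - W_washed) / W_total * 100
Clay mass = 136 - 57 = 79 g
Clay% = 79 / 136 * 100 = 58.0882%


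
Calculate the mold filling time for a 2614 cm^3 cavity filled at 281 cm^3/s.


Formula: t_fill = V_mold / Q_flow
t = 2614 cm^3 / 281 cm^3/s = 9.3025 s

Final answer: 9.3025 s


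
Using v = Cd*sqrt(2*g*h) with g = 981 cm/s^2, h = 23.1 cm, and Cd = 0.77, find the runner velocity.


Formula: v = Cd * sqrt(2 * g * h)  (Torricelli with discharge coefficient)
2*g*h = 2 * 981 * 23.1 = 45322.2 cm^2/s^2
sqrt(45322.2) = 212.89011 cm/s
v = 0.77 * 212.89011 = 163.9254 cm/s

Final answer: 163.9254 cm/s


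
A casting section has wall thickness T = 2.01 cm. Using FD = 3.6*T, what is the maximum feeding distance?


Formula: FD = 3.6 * T  (riser feeding-distance rule)
FD = 3.6 * 2.01 cm = 7.2360 cm


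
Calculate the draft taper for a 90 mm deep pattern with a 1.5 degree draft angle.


Formula: taper = depth * tan(draft_angle)
tan(1.5 deg) = 0.0261859
taper = 90 mm * 0.0261859 = 2.3567 mm

Final answer: 2.3567 mm


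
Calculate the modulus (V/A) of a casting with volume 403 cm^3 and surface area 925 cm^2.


Formula: Casting Modulus M = V / A
M = 403 cm^3 / 925 cm^2 = 0.4357 cm


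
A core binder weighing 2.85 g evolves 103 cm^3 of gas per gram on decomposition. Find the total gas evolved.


Formula: V_gas = W_binder * gas_evolution_rate
V = 2.85 g * 103 cm^3/g = 293.5500 cm^3


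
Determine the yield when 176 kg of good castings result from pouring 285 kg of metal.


Formula: Casting Yield = (W_good / W_total) * 100
Yield = (176 kg / 285 kg) * 100 = 61.7544%

Final answer: 61.7544%


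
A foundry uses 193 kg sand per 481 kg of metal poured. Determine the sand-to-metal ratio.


Formula: Sand-to-Metal Ratio = W_sand / W_metal
Ratio = 193 kg / 481 kg = 0.4012

Final answer: 0.4012


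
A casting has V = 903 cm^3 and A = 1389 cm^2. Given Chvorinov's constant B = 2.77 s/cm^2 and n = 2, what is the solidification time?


Formula: t_s = B * (V/A)^n  (Chvorinov's rule, n=2)
Modulus M = V/A = 903/1389 = 0.650108 cm
M^2 = 0.650108^2 = 0.422640 cm^2
t_s = 2.77 * 0.422640 = 1.1707 s

Final answer: 1.1707 s


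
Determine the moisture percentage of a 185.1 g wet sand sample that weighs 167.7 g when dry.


Formula: MC = (W_wet - W_dry) / W_wet * 100
Water mass = 185.1 - 167.7 = 17.4 g
MC = 17.4 / 185.1 * 100 = 9.4003%

Answer: 9.4003%


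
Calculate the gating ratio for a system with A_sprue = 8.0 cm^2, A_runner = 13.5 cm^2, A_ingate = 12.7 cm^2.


Sprue:Runner:Ingate = 1 : 13.5/8.0 : 12.7/8.0 = 1:1.69:1.59

1:1.69:1.59


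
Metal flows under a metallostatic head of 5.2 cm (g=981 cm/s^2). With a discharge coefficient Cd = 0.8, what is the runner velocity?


Formula: v = Cd * sqrt(2 * g * h)  (Torricelli with discharge coefficient)
2*g*h = 2 * 981 * 5.2 = 10202.4 cm^2/s^2
sqrt(10202.4) = 101.00693 cm/s
v = 0.8 * 101.00693 = 80.8055 cm/s

80.8055 cm/s


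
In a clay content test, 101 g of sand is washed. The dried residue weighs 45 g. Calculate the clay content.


Formula: Clay% = (W_total - W_washed) / W_total * 100
Clay mass = 101 - 45 = 56 g
Clay% = 56 / 101 * 100 = 55.4455%

Final answer: 55.4455%


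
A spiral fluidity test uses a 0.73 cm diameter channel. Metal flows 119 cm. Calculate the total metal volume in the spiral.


Formula: V = pi * (d/2)^2 * L  (cylinder volume)
Radius = 0.73/2 = 0.365 cm
V = pi * 0.365^2 * 119 = 49.8061 cm^3

Final answer: 49.8061 cm^3


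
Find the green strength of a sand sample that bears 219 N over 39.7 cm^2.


Formula: Compressive Strength = Force / Area
Strength = 219 N / 39.7 cm^2 = 5.5164 N/cm^2

5.5164 N/cm^2


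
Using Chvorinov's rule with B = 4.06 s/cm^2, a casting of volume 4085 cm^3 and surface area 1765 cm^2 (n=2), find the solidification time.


Formula: t_s = B * (V/A)^n  (Chvorinov's rule, n=2)
Modulus M = V/A = 4085/1765 = 2.314448 cm
M^2 = 2.314448^2 = 5.356670 cm^2
t_s = 4.06 * 5.356670 = 21.7481 s
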